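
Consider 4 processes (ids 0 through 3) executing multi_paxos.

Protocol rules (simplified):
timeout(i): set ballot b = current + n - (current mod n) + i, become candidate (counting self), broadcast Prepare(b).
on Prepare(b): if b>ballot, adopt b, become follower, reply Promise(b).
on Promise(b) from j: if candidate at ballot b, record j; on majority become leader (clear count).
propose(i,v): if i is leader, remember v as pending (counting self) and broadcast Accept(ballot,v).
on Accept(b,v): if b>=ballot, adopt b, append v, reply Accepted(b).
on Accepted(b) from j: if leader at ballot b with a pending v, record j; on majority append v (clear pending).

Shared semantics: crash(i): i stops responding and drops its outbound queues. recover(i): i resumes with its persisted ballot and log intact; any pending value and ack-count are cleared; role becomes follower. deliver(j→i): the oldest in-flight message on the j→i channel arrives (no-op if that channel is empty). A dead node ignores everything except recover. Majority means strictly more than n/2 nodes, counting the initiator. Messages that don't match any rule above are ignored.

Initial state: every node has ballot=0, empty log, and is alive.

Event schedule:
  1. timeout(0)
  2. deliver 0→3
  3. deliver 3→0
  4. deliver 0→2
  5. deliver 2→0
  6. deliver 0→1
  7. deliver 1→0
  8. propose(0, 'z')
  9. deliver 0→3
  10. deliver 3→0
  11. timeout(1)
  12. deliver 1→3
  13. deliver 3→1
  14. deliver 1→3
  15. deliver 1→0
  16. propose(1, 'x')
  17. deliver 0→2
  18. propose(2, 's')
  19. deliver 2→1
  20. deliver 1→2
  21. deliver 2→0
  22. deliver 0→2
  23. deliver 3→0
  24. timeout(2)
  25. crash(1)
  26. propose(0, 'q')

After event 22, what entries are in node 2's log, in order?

e1 timeout(0): 0[cand,b=4,-]
e2 deliver 0→3: 3[foll,b=4,-]
e3 deliver 3→0: ·
e4 deliver 0→2: 2[foll,b=4,-]
e5 deliver 2→0: 0[lead,b=4,-]
e6 deliver 0→1: 1[foll,b=4,-]
e7 deliver 1→0: ·
e8 propose(0,'z'): ·
e9 deliver 0→3: 3[foll,b=4,z]
e10 deliver 3→0: ·
e11 timeout(1): 1[cand,b=9,-]
e12 deliver 1→3: 3[foll,b=9,z]
e13 deliver 3→1: ·
e14 deliver 1→3: ·
e15 deliver 1→0: 0[foll,b=9,-]
e16 propose(1,'x'): ·
e17 deliver 0→2: 2[foll,b=4,z]
e18 propose(2,'s'): ·
e19 deliver 2→1: ·
e20 deliver 1→2: 2[foll,b=9,z]
e21 deliver 2→0: ·
e22 deliver 0→2: ·

z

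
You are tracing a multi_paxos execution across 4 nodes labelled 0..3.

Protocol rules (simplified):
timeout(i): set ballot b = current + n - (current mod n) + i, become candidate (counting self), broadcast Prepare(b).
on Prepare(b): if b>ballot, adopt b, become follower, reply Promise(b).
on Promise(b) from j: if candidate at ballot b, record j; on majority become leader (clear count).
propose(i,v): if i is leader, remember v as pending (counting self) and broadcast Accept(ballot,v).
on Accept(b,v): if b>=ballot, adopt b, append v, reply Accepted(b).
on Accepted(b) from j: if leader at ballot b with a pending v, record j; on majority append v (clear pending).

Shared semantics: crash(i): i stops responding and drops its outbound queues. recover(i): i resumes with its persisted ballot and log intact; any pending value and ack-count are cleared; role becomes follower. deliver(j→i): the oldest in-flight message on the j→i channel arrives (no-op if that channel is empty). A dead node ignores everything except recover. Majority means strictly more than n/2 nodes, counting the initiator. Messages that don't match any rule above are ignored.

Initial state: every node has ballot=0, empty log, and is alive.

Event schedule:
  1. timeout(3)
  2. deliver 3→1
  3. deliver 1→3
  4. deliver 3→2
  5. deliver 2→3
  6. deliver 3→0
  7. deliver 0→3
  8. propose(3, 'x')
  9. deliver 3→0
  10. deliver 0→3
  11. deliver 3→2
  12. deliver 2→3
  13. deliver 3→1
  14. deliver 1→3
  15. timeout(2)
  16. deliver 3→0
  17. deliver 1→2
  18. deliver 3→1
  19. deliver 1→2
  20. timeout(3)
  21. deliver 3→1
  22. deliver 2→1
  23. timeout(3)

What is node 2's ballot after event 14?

after 1 — timeout(3): n3:cand/b7/[-]
after 2 — deliver 3→1: n1:foll/b7/[-]
after 3 — deliver 1→3: ·
after 4 — deliver 3→2: n2:foll/b7/[-]
after 5 — deliver 2→3: n3:lead/b7/[-]
after 6 — deliver 3→0: n0:foll/b7/[-]
after 7 — deliver 0→3: ·
after 8 — propose(3,'x'): ·
after 9 — deliver 3→0: n0:foll/b7/[x]
after 10 — deliver 0→3: ·
after 11 — deliver 3→2: n2:foll/b7/[x]
after 12 — deliver 2→3: n3:lead/b7/[x]
after 13 — deliver 3→1: n1:foll/b7/[x]
after 14 — deliver 1→3: ·

7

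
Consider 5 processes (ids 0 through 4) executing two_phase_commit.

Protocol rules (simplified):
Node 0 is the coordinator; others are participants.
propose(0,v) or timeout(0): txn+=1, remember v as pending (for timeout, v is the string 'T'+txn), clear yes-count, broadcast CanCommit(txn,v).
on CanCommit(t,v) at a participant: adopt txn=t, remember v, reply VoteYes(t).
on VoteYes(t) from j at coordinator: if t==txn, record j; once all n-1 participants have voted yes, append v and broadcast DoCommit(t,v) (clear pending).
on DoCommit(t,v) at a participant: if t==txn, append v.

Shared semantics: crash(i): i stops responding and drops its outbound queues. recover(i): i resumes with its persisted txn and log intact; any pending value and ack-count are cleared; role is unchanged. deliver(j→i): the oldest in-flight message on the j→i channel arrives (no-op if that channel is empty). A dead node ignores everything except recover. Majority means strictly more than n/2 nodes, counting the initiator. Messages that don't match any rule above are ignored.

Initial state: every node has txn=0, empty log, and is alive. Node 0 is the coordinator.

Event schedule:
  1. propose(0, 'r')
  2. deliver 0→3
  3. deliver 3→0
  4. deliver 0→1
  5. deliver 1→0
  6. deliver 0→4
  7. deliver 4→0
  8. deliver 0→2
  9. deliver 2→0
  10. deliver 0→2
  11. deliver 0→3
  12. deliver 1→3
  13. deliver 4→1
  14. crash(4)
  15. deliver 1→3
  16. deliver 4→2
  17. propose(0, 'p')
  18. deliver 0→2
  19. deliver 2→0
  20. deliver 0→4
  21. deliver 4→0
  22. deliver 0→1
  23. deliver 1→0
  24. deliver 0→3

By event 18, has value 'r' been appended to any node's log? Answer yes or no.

e1 propose(0,'r'): 0[coor,t=1,-]
e2 deliver 0→3: 3[part,t=1,-]
e3 deliver 3→0: ·
e4 deliver 0→1: 1[part,t=1,-]
e5 deliver 1→0: ·
e6 deliver 0→4: 4[part,t=1,-]
e7 deliver 4→0: ·
e8 deliver 0→2: 2[part,t=1,-]
e9 deliver 2→0: 0[coor,t=1,r]
e10 deliver 0→2: 2[part,t=1,r]
e11 deliver 0→3: 3[part,t=1,r]
e12 deliver 1→3: ·
e13 deliver 4→1: ·
e14 crash(4): 4[✗part,t=1,-]
e15 deliver 1→3: ·
e16 deliver 4→2: ·
e17 propose(0,'p'): 0[coor,t=2,r]
e18 deliver 0→2: 2[part,t=2,r]

yes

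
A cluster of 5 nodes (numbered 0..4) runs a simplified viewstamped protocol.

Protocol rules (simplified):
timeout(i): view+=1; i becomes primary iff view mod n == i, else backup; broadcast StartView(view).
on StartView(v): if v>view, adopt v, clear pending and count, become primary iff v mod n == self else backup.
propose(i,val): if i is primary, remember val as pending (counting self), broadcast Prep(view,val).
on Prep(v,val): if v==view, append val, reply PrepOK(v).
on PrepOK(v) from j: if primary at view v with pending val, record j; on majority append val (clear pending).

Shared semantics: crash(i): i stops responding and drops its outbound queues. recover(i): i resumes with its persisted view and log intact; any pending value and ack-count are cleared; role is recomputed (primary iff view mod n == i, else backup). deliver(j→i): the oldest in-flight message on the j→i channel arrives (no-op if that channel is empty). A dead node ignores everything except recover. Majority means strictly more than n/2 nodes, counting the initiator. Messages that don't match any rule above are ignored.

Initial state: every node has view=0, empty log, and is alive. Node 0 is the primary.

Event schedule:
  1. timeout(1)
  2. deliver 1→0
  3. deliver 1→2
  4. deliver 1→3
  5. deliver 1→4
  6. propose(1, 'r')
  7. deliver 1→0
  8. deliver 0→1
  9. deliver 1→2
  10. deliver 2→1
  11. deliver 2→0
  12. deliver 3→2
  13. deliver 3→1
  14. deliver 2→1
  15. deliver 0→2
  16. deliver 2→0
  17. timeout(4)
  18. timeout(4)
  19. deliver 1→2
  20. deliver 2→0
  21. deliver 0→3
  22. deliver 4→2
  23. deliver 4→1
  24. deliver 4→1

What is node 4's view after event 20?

3

after 1 — timeout(1): n1:prim/v1/[-]
after 2 — deliver 1→0: n0:back/v1/[-]
after 3 — deliver 1→2: n2:back/v1/[-]
after 4 — deliver 1→3: n3:back/v1/[-]
after 5 — deliver 1→4: n4:back/v1/[-]
after 6 — propose(1,'r'): ·
after 7 — deliver 1→0: n0:back/v1/[r]
after 8 — deliver 0→1: ·
after 9 — deliver 1→2: n2:back/v1/[r]
after 10 — deliver 2→1: n1:prim/v1/[r]
after 11 — deliver 2→0: ·
after 12 — deliver 3→2: ·
after 13 — deliver 3→1: ·
after 14 — deliver 2→1: ·
after 15 — deliver 0→2: ·
after 16 — deliver 2→0: ·
after 17 — timeout(4): n4:back/v2/[-]
after 18 — timeout(4): n4:back/v3/[-]
after 19 — deliver 1→2: ·
after 20 — deliver 2→0: ·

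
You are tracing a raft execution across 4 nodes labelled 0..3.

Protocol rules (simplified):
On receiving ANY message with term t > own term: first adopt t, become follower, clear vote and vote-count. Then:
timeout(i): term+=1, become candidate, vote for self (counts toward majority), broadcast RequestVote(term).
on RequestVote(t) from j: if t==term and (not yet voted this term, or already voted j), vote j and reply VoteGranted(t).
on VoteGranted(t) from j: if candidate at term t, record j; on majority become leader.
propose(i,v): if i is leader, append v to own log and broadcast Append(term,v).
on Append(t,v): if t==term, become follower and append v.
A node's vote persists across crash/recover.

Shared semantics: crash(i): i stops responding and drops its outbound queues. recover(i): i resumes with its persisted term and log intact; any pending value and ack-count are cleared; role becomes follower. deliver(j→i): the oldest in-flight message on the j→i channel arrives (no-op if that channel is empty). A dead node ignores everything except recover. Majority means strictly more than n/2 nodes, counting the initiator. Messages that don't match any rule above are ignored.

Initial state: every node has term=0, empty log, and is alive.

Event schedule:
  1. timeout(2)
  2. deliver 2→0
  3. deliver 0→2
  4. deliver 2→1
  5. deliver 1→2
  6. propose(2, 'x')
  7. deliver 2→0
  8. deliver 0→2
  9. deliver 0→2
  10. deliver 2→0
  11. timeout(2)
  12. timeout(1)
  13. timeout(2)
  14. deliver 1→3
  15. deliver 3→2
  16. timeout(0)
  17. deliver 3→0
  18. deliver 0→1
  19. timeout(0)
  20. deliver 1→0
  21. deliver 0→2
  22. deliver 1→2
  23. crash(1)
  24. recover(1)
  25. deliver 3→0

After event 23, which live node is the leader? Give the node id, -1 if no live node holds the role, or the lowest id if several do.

-1

e1 timeout(2): 2[cand,t=1,-]
e2 deliver 2→0: 0[foll,t=1,-]
e3 deliver 0→2: ·
e4 deliver 2→1: 1[foll,t=1,-]
e5 deliver 1→2: 2[lead,t=1,-]
e6 propose(2,'x'): 2[lead,t=1,x]
e7 deliver 2→0: 0[foll,t=1,x]
e8 deliver 0→2: ·
e9 deliver 0→2: ·
e10 deliver 2→0: ·
e11 timeout(2): 2[cand,t=2,x]
e12 timeout(1): 1[cand,t=2,-]
e13 timeout(2): 2[cand,t=3,x]
e14 deliver 1→3: 3[foll,t=2,-]
e15 deliver 3→2: ·
e16 timeout(0): 0[cand,t=2,x]
e17 deliver 3→0: ·
e18 deliver 0→1: ·
e19 timeout(0): 0[cand,t=3,x]
e20 deliver 1→0: ·
e21 deliver 0→2: ·
e22 deliver 1→2: ·
e23 crash(1): 1[✗cand,t=2,-]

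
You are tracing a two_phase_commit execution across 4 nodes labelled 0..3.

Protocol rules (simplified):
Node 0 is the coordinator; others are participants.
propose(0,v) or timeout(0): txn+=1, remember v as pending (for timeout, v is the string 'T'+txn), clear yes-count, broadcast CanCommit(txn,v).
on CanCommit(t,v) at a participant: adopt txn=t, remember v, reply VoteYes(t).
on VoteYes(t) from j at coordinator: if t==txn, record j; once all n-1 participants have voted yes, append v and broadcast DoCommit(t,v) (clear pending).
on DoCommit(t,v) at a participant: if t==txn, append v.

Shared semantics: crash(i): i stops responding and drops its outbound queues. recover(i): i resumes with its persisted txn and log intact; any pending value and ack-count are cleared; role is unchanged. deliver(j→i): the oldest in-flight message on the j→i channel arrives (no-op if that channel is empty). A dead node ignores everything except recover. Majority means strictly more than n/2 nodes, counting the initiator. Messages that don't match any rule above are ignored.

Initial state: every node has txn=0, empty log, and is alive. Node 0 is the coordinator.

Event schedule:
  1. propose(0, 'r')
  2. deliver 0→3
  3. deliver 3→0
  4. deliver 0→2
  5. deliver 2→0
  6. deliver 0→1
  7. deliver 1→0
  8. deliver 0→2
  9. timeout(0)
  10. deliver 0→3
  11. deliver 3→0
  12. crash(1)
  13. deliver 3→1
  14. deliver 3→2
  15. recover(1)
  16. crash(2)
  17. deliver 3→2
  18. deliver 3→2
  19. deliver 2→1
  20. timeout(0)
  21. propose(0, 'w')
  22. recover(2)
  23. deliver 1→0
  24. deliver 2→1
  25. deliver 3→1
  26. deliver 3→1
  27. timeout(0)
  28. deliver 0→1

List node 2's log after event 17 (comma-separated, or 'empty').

r

1. propose(0,'r'):  <0:coor t1 ->
2. deliver 0→3:  <3:part t1 ->
3. deliver 3→0:  nop
4. deliver 0→2:  <2:part t1 ->
5. deliver 2→0:  nop
6. deliver 0→1:  <1:part t1 ->
7. deliver 1→0:  <0:coor t1 r>
8. deliver 0→2:  <2:part t1 r>
9. timeout(0):  <0:coor t2 r>
10. deliver 0→3:  <3:part t1 r>
11. deliver 3→0:  nop
12. crash(1):  <1:✗part t1 ->
13. deliver 3→1:  nop
14. deliver 3→2:  nop
15. recover(1):  <1:part t1 ->
16. crash(2):  <2:✗part t1 r>
17. deliver 3→2:  nop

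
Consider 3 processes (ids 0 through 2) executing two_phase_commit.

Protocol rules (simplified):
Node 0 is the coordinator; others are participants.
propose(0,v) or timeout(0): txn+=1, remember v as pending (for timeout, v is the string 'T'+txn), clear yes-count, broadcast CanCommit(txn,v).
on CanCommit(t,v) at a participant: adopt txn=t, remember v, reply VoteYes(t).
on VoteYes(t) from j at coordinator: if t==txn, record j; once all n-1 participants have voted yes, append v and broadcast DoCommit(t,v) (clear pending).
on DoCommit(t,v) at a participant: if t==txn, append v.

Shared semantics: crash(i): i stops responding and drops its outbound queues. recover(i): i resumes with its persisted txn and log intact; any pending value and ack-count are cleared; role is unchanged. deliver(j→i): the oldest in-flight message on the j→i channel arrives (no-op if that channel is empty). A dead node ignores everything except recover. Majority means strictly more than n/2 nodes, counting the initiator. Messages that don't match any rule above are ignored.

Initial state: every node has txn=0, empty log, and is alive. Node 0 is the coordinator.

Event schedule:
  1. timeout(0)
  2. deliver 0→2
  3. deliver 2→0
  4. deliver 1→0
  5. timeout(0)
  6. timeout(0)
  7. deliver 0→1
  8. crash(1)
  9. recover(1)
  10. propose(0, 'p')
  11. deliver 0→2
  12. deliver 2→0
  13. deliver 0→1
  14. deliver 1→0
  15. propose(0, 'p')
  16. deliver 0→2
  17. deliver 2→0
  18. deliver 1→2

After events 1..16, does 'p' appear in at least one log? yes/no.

no

[1] timeout(0) → N0(coor t1 [-])
[2] deliver 0→2 → N2(part t1 [-])
[3] deliver 2→0 → ∅
[4] deliver 1→0 → ∅
[5] timeout(0) → N0(coor t2 [-])
[6] timeout(0) → N0(coor t3 [-])
[7] deliver 0→1 → N1(part t1 [-])
[8] crash(1) → N1(✗part t1 [-])
[9] recover(1) → N1(part t1 [-])
[10] propose(0,'p') → N0(coor t4 [-])
[11] deliver 0→2 → N2(part t2 [-])
[12] deliver 2→0 → ∅
[13] deliver 0→1 → N1(part t2 [-])
[14] deliver 1→0 → ∅
[15] propose(0,'p') → N0(coor t5 [-])
[16] deliver 0→2 → N2(part t3 [-])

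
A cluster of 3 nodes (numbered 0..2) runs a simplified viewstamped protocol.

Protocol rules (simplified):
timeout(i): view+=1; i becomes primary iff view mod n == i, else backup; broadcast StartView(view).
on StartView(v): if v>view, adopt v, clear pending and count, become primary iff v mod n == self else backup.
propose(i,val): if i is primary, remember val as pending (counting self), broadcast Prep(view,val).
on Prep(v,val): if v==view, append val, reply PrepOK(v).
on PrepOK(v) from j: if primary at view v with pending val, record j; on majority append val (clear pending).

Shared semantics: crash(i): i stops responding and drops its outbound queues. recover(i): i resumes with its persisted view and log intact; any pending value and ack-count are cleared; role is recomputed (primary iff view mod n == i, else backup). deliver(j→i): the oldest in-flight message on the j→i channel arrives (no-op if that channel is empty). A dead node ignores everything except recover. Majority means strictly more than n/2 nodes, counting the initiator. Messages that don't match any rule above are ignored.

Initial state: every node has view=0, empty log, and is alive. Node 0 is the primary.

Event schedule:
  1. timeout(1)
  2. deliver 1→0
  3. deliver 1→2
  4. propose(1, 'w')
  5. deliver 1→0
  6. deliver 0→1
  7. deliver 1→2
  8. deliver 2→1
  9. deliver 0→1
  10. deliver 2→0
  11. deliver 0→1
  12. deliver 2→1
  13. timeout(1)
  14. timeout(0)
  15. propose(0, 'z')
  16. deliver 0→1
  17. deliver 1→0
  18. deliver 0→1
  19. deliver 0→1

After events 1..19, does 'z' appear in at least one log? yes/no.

e1 timeout(1): 1[prim,v=1,-]
e2 deliver 1→0: 0[back,v=1,-]
e3 deliver 1→2: 2[back,v=1,-]
e4 propose(1,'w'): ·
e5 deliver 1→0: 0[back,v=1,w]
e6 deliver 0→1: 1[prim,v=1,w]
e7 deliver 1→2: 2[back,v=1,w]
e8 deliver 2→1: ·
e9 deliver 0→1: ·
e10 deliver 2→0: ·
e11 deliver 0→1: ·
e12 deliver 2→1: ·
e13 timeout(1): 1[back,v=2,w]
e14 timeout(0): 0[back,v=2,w]
e15 propose(0,'z'): ·
e16 deliver 0→1: ·
e17 deliver 1→0: ·
e18 deliver 0→1: ·
e19 deliver 0→1: ·

no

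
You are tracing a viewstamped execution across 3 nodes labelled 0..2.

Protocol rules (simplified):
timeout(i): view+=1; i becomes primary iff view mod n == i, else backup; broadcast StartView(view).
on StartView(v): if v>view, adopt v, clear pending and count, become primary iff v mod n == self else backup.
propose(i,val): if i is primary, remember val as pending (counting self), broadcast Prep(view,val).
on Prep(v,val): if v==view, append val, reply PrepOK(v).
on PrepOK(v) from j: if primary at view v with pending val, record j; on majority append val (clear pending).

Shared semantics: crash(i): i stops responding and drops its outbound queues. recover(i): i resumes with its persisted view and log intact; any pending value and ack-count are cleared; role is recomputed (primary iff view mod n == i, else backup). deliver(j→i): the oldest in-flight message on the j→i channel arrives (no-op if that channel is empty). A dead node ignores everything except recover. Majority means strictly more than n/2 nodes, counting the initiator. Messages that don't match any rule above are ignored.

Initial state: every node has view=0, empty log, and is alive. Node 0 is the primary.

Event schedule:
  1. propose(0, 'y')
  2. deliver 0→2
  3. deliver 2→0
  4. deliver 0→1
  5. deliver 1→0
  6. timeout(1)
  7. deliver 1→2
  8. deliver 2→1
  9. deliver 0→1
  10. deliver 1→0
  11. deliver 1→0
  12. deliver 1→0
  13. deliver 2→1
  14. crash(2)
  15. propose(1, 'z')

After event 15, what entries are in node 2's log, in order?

y

1. propose(0,'y'):  nop
2. deliver 0→2:  <2:back v0 y>
3. deliver 2→0:  <0:prim v0 y>
4. deliver 0→1:  <1:back v0 y>
5. deliver 1→0:  nop
6. timeout(1):  <1:prim v1 y>
7. deliver 1→2:  <2:back v1 y>
8. deliver 2→1:  nop
9. deliver 0→1:  nop
10. deliver 1→0:  <0:back v1 y>
11. deliver 1→0:  nop
12. deliver 1→0:  nop
13. deliver 2→1:  nop
14. crash(2):  <2:✗back v1 y>
15. propose(1,'z'):  nop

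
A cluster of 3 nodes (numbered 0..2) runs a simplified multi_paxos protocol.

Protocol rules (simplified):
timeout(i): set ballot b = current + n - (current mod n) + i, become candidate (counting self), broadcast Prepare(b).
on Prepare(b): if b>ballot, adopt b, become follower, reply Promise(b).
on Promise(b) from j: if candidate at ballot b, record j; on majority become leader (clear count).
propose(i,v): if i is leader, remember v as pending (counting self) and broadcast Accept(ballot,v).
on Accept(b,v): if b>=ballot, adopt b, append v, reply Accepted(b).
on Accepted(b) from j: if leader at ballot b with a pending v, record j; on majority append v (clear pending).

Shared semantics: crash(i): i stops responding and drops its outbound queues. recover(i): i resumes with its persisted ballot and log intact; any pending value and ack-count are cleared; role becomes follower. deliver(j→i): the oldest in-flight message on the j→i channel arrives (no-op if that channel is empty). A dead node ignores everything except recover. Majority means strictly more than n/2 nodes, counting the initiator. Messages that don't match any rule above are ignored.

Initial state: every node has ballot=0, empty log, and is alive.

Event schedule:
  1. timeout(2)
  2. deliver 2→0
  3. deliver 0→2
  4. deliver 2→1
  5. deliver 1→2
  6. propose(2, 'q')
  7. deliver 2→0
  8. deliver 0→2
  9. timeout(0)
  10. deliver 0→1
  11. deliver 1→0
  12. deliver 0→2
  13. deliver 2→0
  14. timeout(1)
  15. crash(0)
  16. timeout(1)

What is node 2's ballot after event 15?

e1 timeout(2): 2[cand,b=5,-]
e2 deliver 2→0: 0[foll,b=5,-]
e3 deliver 0→2: 2[lead,b=5,-]
e4 deliver 2→1: 1[foll,b=5,-]
e5 deliver 1→2: ·
e6 propose(2,'q'): ·
e7 deliver 2→0: 0[foll,b=5,q]
e8 deliver 0→2: 2[lead,b=5,q]
e9 timeout(0): 0[cand,b=6,q]
e10 deliver 0→1: 1[foll,b=6,-]
e11 deliver 1→0: 0[lead,b=6,q]
e12 deliver 0→2: 2[foll,b=6,q]
e13 deliver 2→0: ·
e14 timeout(1): 1[cand,b=10,-]
e15 crash(0): 0[✗lead,b=6,q]

6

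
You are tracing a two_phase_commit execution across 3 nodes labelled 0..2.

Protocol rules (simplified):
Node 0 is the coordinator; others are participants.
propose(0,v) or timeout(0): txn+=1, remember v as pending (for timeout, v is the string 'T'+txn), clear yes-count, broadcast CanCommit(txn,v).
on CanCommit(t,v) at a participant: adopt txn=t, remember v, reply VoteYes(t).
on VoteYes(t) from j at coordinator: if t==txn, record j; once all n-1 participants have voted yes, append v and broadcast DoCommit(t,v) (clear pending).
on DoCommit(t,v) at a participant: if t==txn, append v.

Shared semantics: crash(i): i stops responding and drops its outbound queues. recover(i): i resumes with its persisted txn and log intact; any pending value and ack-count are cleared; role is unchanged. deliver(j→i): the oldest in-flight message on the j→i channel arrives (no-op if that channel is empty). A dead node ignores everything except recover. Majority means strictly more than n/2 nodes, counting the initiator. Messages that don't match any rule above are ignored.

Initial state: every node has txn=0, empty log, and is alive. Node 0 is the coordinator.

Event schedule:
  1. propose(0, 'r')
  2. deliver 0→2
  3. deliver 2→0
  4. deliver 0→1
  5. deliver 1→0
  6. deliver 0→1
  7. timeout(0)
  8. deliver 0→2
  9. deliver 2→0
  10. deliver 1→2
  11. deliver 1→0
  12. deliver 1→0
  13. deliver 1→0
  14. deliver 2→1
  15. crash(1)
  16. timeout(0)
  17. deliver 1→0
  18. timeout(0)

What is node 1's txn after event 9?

after 1 — propose(0,'r'): n0:coor/t1/[-]
after 2 — deliver 0→2: n2:part/t1/[-]
after 3 — deliver 2→0: ·
after 4 — deliver 0→1: n1:part/t1/[-]
after 5 — deliver 1→0: n0:coor/t1/[r]
after 6 — deliver 0→1: n1:part/t1/[r]
after 7 — timeout(0): n0:coor/t2/[r]
after 8 — deliver 0→2: n2:part/t1/[r]
after 9 — deliver 2→0: ·

1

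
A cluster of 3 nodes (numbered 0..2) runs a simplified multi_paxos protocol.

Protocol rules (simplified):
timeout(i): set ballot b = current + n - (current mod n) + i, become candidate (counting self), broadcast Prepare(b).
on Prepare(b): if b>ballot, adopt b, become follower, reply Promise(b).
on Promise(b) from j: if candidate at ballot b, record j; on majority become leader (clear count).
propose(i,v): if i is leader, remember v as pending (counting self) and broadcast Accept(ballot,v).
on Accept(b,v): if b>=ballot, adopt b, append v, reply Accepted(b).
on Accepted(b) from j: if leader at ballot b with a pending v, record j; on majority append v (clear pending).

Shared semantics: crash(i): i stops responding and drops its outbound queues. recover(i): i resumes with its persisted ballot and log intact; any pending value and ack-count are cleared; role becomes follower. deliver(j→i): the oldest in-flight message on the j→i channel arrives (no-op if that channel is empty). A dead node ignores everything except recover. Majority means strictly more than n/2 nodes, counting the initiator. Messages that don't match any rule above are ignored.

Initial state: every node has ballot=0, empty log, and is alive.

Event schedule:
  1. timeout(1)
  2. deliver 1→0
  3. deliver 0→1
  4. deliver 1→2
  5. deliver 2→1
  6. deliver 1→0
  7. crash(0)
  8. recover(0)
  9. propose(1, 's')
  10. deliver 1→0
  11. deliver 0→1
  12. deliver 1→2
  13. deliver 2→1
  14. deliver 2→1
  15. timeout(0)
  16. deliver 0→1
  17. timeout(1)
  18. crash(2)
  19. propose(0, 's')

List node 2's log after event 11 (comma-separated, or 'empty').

empty

1. timeout(1):  <1:cand b4 ->
2. deliver 1→0:  <0:foll b4 ->
3. deliver 0→1:  <1:lead b4 ->
4. deliver 1→2:  <2:foll b4 ->
5. deliver 2→1:  nop
6. deliver 1→0:  nop
7. crash(0):  <0:✗foll b4 ->
8. recover(0):  <0:foll b4 ->
9. propose(1,'s'):  nop
10. deliver 1→0:  <0:foll b4 s>
11. deliver 0→1:  <1:lead b4 s>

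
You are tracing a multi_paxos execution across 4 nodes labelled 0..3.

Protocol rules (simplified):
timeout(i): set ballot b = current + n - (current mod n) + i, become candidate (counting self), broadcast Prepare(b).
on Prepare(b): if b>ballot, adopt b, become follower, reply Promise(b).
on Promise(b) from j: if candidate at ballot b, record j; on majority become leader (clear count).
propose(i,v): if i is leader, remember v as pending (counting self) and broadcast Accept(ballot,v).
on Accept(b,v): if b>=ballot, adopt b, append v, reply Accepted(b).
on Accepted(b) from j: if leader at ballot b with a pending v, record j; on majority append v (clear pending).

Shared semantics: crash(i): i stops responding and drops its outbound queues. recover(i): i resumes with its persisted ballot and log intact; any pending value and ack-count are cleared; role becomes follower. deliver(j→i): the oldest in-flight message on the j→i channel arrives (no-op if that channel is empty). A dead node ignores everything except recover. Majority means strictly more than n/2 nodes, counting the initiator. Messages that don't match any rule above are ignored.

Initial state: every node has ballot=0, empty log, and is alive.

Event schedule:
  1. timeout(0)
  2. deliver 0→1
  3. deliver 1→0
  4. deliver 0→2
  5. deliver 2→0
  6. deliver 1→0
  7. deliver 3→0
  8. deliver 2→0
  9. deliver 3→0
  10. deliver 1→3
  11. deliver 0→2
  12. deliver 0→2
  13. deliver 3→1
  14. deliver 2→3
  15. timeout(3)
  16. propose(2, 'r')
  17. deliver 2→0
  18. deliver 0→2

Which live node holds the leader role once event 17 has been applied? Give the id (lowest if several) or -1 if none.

[1] timeout(0) → N0(cand b4 [-])
[2] deliver 0→1 → N1(foll b4 [-])
[3] deliver 1→0 → ∅
[4] deliver 0→2 → N2(foll b4 [-])
[5] deliver 2→0 → N0(lead b4 [-])
[6] deliver 1→0 → ∅
[7] deliver 3→0 → ∅
[8] deliver 2→0 → ∅
[9] deliver 3→0 → ∅
[10] deliver 1→3 → ∅
[11] deliver 0→2 → ∅
[12] deliver 0→2 → ∅
[13] deliver 3→1 → ∅
[14] deliver 2→3 → ∅
[15] timeout(3) → N3(cand b7 [-])
[16] propose(2,'r') → ∅
[17] deliver 2→0 → ∅

0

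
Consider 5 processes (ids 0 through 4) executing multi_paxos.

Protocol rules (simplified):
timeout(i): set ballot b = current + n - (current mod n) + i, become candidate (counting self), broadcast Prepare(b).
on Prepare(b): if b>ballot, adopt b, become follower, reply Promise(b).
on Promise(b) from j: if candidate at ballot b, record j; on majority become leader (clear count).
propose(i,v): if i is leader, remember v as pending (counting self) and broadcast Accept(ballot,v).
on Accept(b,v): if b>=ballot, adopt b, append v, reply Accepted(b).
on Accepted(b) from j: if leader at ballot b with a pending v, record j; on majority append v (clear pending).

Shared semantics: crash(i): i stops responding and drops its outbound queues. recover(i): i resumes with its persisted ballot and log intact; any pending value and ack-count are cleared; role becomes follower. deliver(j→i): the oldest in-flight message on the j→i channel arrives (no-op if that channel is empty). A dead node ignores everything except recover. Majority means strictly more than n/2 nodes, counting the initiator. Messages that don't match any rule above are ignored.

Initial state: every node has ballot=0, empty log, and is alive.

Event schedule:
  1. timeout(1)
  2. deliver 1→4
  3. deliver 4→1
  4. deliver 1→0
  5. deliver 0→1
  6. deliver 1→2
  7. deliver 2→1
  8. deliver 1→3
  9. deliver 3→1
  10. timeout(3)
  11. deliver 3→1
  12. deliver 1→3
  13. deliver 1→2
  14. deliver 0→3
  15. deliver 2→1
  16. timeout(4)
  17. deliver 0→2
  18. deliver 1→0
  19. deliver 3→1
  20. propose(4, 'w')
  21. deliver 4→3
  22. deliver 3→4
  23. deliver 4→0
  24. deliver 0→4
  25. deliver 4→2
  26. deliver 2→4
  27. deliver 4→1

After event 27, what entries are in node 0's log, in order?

empty

after 1 — timeout(1): n1:cand/b6/[-]
after 2 — deliver 1→4: n4:foll/b6/[-]
after 3 — deliver 4→1: ·
after 4 — deliver 1→0: n0:foll/b6/[-]
after 5 — deliver 0→1: n1:lead/b6/[-]
after 6 — deliver 1→2: n2:foll/b6/[-]
after 7 — deliver 2→1: ·
after 8 — deliver 1→3: n3:foll/b6/[-]
after 9 — deliver 3→1: ·
after 10 — timeout(3): n3:cand/b13/[-]
after 11 — deliver 3→1: n1:foll/b13/[-]
after 12 — deliver 1→3: ·
after 13 — deliver 1→2: ·
after 14 — deliver 0→3: ·
after 15 — deliver 2→1: ·
after 16 — timeout(4): n4:cand/b14/[-]
after 17 — deliver 0→2: ·
after 18 — deliver 1→0: ·
after 19 — deliver 3→1: ·
after 20 — propose(4,'w'): ·
after 21 — deliver 4→3: n3:foll/b14/[-]
after 22 — deliver 3→4: ·
after 23 — deliver 4→0: n0:foll/b14/[-]
after 24 — deliver 0→4: ·
after 25 — deliver 4→2: n2:foll/b14/[-]
after 26 — deliver 2→4: n4:lead/b14/[-]
after 27 — deliver 4→1: n1:foll/b14/[-]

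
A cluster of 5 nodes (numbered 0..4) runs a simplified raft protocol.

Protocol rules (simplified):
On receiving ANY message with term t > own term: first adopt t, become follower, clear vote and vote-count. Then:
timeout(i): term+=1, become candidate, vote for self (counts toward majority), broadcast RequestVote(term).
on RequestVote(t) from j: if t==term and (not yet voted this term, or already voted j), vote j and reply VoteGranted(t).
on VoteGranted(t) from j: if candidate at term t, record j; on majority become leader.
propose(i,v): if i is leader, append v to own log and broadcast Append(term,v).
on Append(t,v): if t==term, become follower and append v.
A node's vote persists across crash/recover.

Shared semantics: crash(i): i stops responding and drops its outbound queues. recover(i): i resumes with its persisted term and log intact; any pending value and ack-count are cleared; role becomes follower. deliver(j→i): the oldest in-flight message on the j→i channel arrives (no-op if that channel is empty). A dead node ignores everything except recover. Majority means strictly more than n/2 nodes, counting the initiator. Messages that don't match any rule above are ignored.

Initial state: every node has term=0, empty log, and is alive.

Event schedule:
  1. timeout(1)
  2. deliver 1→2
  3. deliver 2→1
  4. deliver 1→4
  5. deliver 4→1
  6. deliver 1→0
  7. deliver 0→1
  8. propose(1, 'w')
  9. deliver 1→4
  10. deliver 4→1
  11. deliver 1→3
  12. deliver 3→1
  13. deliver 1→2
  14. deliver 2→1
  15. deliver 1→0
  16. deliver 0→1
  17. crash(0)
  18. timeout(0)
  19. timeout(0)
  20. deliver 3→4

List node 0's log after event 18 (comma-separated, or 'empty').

w

e1 timeout(1): 1[cand,t=1,-]
e2 deliver 1→2: 2[foll,t=1,-]
e3 deliver 2→1: ·
e4 deliver 1→4: 4[foll,t=1,-]
e5 deliver 4→1: 1[lead,t=1,-]
e6 deliver 1→0: 0[foll,t=1,-]
e7 deliver 0→1: ·
e8 propose(1,'w'): 1[lead,t=1,w]
e9 deliver 1→4: 4[foll,t=1,w]
e10 deliver 4→1: ·
e11 deliver 1→3: 3[foll,t=1,-]
e12 deliver 3→1: ·
e13 deliver 1→2: 2[foll,t=1,w]
e14 deliver 2→1: ·
e15 deliver 1→0: 0[foll,t=1,w]
e16 deliver 0→1: ·
e17 crash(0): 0[✗foll,t=1,w]
e18 timeout(0): ·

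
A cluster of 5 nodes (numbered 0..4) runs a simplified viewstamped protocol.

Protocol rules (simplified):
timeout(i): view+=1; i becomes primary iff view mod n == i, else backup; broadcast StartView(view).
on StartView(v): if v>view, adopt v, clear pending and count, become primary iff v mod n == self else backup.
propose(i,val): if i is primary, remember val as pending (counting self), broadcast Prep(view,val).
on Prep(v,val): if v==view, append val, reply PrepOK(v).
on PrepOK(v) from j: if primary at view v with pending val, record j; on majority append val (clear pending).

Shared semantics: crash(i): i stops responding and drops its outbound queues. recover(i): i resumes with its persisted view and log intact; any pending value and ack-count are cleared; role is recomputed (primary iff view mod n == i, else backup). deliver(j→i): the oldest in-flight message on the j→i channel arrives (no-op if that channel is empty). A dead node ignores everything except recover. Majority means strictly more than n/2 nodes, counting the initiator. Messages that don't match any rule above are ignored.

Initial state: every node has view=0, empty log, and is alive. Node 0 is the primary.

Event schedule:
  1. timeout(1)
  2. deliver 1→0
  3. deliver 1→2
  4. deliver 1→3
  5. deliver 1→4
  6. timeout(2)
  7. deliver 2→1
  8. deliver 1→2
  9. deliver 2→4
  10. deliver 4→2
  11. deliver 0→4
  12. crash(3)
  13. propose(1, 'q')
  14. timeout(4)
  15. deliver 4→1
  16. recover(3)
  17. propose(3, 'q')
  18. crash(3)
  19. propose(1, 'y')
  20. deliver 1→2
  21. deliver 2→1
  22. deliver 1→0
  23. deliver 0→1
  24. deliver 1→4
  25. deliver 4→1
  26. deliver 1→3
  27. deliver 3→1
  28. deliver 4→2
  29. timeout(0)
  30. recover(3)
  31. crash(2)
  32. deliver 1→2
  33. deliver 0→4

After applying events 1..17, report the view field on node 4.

[1] timeout(1) → N1(prim v1 [-])
[2] deliver 1→0 → N0(back v1 [-])
[3] deliver 1→2 → N2(back v1 [-])
[4] deliver 1→3 → N3(back v1 [-])
[5] deliver 1→4 → N4(back v1 [-])
[6] timeout(2) → N2(prim v2 [-])
[7] deliver 2→1 → N1(back v2 [-])
[8] deliver 1→2 → ∅
[9] deliver 2→4 → N4(back v2 [-])
[10] deliver 4→2 → ∅
[11] deliver 0→4 → ∅
[12] crash(3) → N3(✗back v1 [-])
[13] propose(1,'q') → ∅
[14] timeout(4) → N4(back v3 [-])
[15] deliver 4→1 → N1(back v3 [-])
[16] recover(3) → N3(back v1 [-])
[17] propose(3,'q') → ∅

3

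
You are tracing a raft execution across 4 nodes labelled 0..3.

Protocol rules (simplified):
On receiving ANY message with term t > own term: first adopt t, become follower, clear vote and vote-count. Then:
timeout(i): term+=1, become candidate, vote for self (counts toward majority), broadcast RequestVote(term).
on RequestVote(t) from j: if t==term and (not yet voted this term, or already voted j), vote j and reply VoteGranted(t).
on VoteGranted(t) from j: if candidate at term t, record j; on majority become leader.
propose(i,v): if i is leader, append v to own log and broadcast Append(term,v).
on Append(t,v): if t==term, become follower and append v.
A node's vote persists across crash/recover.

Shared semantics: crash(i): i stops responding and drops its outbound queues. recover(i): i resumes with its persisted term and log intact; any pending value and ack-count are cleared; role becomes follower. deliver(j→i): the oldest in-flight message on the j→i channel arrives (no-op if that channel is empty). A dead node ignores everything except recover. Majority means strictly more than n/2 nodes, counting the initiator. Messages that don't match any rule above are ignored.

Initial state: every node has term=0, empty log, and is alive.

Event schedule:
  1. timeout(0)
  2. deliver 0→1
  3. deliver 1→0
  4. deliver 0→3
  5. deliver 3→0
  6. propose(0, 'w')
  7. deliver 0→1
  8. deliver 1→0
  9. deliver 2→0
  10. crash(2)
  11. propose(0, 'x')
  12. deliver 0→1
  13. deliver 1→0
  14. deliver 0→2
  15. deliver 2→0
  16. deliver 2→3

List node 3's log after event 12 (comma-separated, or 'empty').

empty

step 1 timeout(0): 0={cand,t=1,log=-}
step 2 deliver 0→1: 1={foll,t=1,log=-}
step 3 deliver 1→0: —
step 4 deliver 0→3: 3={foll,t=1,log=-}
step 5 deliver 3→0: 0={lead,t=1,log=-}
step 6 propose(0,'w'): 0={lead,t=1,log=w}
step 7 deliver 0→1: 1={foll,t=1,log=w}
step 8 deliver 1→0: —
step 9 deliver 2→0: —
step 10 crash(2): 2={✗foll,t=0,log=-}
step 11 propose(0,'x'): 0={lead,t=1,log=w,x}
step 12 deliver 0→1: 1={foll,t=1,log=w,x}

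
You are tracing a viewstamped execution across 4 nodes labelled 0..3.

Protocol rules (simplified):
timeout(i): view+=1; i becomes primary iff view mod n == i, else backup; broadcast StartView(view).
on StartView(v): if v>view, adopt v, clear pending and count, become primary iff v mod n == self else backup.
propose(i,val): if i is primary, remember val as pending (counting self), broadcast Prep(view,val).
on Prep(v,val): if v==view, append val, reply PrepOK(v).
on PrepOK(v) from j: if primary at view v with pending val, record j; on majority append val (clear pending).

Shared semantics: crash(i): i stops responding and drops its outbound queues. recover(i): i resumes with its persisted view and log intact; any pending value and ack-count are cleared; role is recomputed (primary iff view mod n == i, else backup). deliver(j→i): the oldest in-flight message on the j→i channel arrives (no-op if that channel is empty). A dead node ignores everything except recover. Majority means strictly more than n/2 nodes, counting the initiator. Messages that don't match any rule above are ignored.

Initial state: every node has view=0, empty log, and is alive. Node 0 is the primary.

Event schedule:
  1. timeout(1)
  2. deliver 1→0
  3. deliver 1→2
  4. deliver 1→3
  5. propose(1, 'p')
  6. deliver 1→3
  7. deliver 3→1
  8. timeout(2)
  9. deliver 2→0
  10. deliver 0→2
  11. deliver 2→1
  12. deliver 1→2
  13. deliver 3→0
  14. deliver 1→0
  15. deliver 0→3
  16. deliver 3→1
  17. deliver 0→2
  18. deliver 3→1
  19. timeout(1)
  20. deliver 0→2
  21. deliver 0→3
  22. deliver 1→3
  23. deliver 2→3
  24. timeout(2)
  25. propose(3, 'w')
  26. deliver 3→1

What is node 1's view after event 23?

after 1 — timeout(1): n1:prim/v1/[-]
after 2 — deliver 1→0: n0:back/v1/[-]
after 3 — deliver 1→2: n2:back/v1/[-]
after 4 — deliver 1→3: n3:back/v1/[-]
after 5 — propose(1,'p'): ·
after 6 — deliver 1→3: n3:back/v1/[p]
after 7 — deliver 3→1: ·
after 8 — timeout(2): n2:prim/v2/[-]
after 9 — deliver 2→0: n0:back/v2/[-]
after 10 — deliver 0→2: ·
after 11 — deliver 2→1: n1:back/v2/[-]
after 12 — deliver 1→2: ·
after 13 — deliver 3→0: ·
after 14 — deliver 1→0: ·
after 15 — deliver 0→3: ·
after 16 — deliver 3→1: ·
after 17 — deliver 0→2: ·
after 18 — deliver 3→1: ·
after 19 — timeout(1): n1:back/v3/[-]
after 20 — deliver 0→2: ·
after 21 — deliver 0→3: ·
after 22 — deliver 1→3: n3:prim/v3/[p]
after 23 — deliver 2→3: ·

3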